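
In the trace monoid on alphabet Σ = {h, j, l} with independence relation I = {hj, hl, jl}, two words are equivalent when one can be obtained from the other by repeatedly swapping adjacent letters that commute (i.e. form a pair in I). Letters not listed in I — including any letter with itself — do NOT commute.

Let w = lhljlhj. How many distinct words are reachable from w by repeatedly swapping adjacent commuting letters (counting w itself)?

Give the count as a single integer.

0(l) covers ∅
1(h) covers ∅
2(l) covers 0:l
3(j) covers ∅
4(l) covers 2:l
5(h) covers 1:h
6(j) covers 3:j
floor of heap: 0:l, 1:h, 3:j
completions by unplaced set U, small U first (add the entries for U minus each lowest piece of U):
  |U|=1: {4}:1  {5}:1  {6}:1
  |U|=2: {1,5}:1  {2,4}:1  {3,6}:1  {4,5}:2  {4,6}:2  {5,6}:2
  |U|=3: {0,2,4}:1  {1,4,5}:3  {1,5,6}:3  {2,4,5}:3  {2,4,6}:3  {3,4,6}:3  {3,5,6}:3  {4,5,6}:6
  |U|=4: {0,2,4,5}:4  {0,2,4,6}:4  {1,2,4,5}:6  {1,3,5,6}:6  {1,4,5,6}:12  {2,3,4,6}:6  {2,4,5,6}:12  {3,4,5,6}:12
  |U|=5: {0,1,2,4,5}:10  {0,2,3,4,6}:10  {0,2,4,5,6}:20  {1,2,4,5,6}:30  {1,3,4,5,6}:30  {2,3,4,5,6}:30
  start at 0(l): 90
  start at 1(h): 60
  start at 3(j): 60
sum over floor = 210

210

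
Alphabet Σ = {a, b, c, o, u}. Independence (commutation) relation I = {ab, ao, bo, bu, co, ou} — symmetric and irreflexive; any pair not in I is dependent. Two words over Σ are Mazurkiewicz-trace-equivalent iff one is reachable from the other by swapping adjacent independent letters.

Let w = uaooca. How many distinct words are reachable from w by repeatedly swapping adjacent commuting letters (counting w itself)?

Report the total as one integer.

piece 0:u — minimal
piece 1:a rests on {0:u}
piece 2:o — minimal
piece 3:o rests on {2:o}
piece 4:c rests on {1:a}
piece 5:a rests on {4:c}
minimal pieces: {0:u, 2:o}
ways to finish when only these pieces remain (= sum over removing one remaining piece with nothing left below it):
  1 left: {3}→1  {5}→1
  2 left: {2,3}→1  {3,5}→2  {4,5}→1
  3 left: {1,4,5}→1  {2,3,5}→3  {3,4,5}→3
  4 left: {0,1,4,5}→1  {1,3,4,5}→4  {2,3,4,5}→6
  placing 0:u first → 10 extensions
  placing 2:o first → 5 extensions
total linear extensions = 15

15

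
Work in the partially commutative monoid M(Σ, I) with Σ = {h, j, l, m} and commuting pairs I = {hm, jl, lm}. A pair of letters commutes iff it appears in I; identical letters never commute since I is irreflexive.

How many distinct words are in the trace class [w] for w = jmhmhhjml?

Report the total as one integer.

35

piece 0:j — minimal
piece 1:m rests on {0:j}
piece 2:h rests on {0:j}
piece 3:m rests on {1:m}
piece 4:h rests on {2:h}
piece 5:h rests on {4:h}
piece 6:j rests on {3:m, 5:h}
piece 7:m rests on {6:j}
piece 8:l rests on {5:h}
minimal pieces: {0:j}
ways to finish when only these pieces remain (= sum over removing one remaining piece with nothing left below it):
  1 left: {7}→1  {8}→1
  2 left: {6,7}→1  {7,8}→2
  3 left: {3,6,7}→1  {6,7,8}→3
  4 left: {1,3,6,7}→1  {3,6,7,8}→4  {5,6,7,8}→3
  5 left: {1,3,6,7,8}→5  {3,5,6,7,8}→7  {4,5,6,7,8}→3
  6 left: {1,3,5,6,7,8}→12  {2,4,5,6,7,8}→3  {3,4,5,6,7,8}→10
  7 left: {1,3,4,5,6,7,8}→22  {2,3,4,5,6,7,8}→13
  placing 0:j first → 35 extensions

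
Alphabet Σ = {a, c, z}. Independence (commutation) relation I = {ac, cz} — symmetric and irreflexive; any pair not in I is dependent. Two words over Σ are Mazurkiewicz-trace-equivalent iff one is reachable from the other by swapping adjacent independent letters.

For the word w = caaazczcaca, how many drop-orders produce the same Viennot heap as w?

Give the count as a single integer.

#0=c has no predecessor
#1=a has no predecessor
#2=a depends on [1:a]
#3=a depends on [2:a]
#4=z depends on [3:a]
#5=c depends on [0:c]
#6=z depends on [4:z]
#7=c depends on [5:c]
#8=a depends on [6:z]
#9=c depends on [7:c]
#10=a depends on [8:a]
sources: [0:c, 1:a]
N(rest) = Σ N(rest − s) over sources s of rest; N(one piece) = 1:
  size 1 → [9]=1  [10]=1
  size 2 → [7,9]=1  [8,10]=1  [9,10]=2
  size 3 → [5,7,9]=1  [6,8,10]=1  [7,9,10]=3  [8,9,10]=3
  size 4 → [0,5,7,9]=1  [4,6,8,10]=1  [5,7,9,10]=4  [6,8,9,10]=4  [7,8,9,10]=6
  size 5 → [0,5,7,9,10]=5  [3,4,6,8,10]=1  [4,6,8,9,10]=5  [5,7,8,9,10]=10  [6,7,8,9,10]=10
  size 6 → [0,5,7,8,9,10]=15  [2,3,4,6,8,10]=1  [3,4,6,8,9,10]=6  [4,6,7,8,9,10]=15  [5,6,7,8,9,10]=20
  size 7 → [0,5,6,7,8,9,10]=35  [1,2,3,4,6,8,10]=1  [2,3,4,6,8,9,10]=7  [3,4,6,7,8,9,10]=21  [4,5,6,7,8,9,10]=35
  size 8 → [0,4,5,6,7,8,9,10]=70  [1,2,3,4,6,8,9,10]=8  [2,3,4,6,7,8,9,10]=28  [3,4,5,6,7,8,9,10]=56
  size 9 → [0,3,4,5,6,7,8,9,10]=126  [1,2,3,4,6,7,8,9,10]=36  [2,3,4,5,6,7,8,9,10]=84
  first=0(c) contributes 120
  first=1(a) contributes 210
|[w]| = 330

330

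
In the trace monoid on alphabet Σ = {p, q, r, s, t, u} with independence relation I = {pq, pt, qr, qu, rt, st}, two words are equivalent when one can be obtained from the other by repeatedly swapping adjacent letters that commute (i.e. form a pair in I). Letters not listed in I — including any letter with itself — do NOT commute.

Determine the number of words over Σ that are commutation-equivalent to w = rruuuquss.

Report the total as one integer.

0(r) covers ∅
1(r) covers 0:r
2(u) covers 1:r
3(u) covers 2:u
4(u) covers 3:u
5(q) covers ∅
6(u) covers 4:u
7(s) covers 5:q, 6:u
8(s) covers 7:s
floor of heap: 0:r, 5:q
completions by unplaced set U, small U first (add the entries for U minus each lowest piece of U):
  |U|=1: {8}:1
  |U|=2: {7,8}:1
  |U|=3: {5,7,8}:1  {6,7,8}:1
  |U|=4: {4,6,7,8}:1  {5,6,7,8}:2
  |U|=5: {3,4,6,7,8}:1  {4,5,6,7,8}:3
  |U|=6: {2,3,4,6,7,8}:1  {3,4,5,6,7,8}:4
  |U|=7: {1,2,3,4,6,7,8}:1  {2,3,4,5,6,7,8}:5
  start at 0(r): 6
  start at 5(q): 1
sum over floor = 7

7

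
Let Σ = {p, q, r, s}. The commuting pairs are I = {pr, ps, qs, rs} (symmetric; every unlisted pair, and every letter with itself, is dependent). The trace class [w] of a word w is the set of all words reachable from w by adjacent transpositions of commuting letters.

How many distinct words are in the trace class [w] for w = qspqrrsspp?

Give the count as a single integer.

0(q) covers ∅
1(s) covers ∅
2(p) covers 0:q
3(q) covers 2:p
4(r) covers 3:q
5(r) covers 4:r
6(s) covers 1:s
7(s) covers 6:s
8(p) covers 3:q
9(p) covers 8:p
floor of heap: 0:q, 1:s
completions by unplaced set U, small U first (add the entries for U minus each lowest piece of U):
  |U|=1: {5}:1  {7}:1  {9}:1
  |U|=2: {4,5}:1  {5,7}:2  {5,9}:2  {6,7}:1  {7,9}:2  {8,9}:1
  |U|=3: {1,6,7}:1  {4,5,7}:3  {4,5,9}:3  {5,6,7}:3  {5,7,9}:6  {5,8,9}:3  {6,7,9}:3  {7,8,9}:3
  |U|=4: {1,5,6,7}:4  {1,6,7,9}:4  {4,5,6,7}:6  {4,5,7,9}:12  {4,5,8,9}:6  {5,6,7,9}:12  {5,7,8,9}:12  {6,7,8,9}:6
  |U|=5: {1,4,5,6,7}:10  {1,5,6,7,9}:20  {1,6,7,8,9}:10  {3,4,5,8,9}:6  {4,5,6,7,9}:30  {4,5,7,8,9}:30  {5,6,7,8,9}:30
  |U|=6: {1,4,5,6,7,9}:60  {1,5,6,7,8,9}:60  {2,3,4,5,8,9}:6  {3,4,5,7,8,9}:36  {4,5,6,7,8,9}:90
  |U|=7: {0,2,3,4,5,8,9}:6  {1,4,5,6,7,8,9}:210  {2,3,4,5,7,8,9}:42  {3,4,5,6,7,8,9}:126
  |U|=8: {0,2,3,4,5,7,8,9}:48  {1,3,4,5,6,7,8,9}:336  {2,3,4,5,6,7,8,9}:168
  start at 0(q): 504
  start at 1(s): 216
sum over floor = 720

720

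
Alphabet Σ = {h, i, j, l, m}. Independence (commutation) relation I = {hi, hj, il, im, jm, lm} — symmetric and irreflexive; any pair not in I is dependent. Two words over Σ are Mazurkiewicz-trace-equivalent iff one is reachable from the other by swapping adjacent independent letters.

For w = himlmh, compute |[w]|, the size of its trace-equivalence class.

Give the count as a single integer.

piece 0:h — minimal
piece 1:i — minimal
piece 2:m rests on {0:h}
piece 3:l rests on {0:h}
piece 4:m rests on {2:m}
piece 5:h rests on {3:l, 4:m}
minimal pieces: {0:h, 1:i}
ways to finish when only these pieces remain (= sum over removing one remaining piece with nothing left below it):
  1 left: {1}→1  {5}→1
  2 left: {1,5}→2  {3,5}→1  {4,5}→1
  3 left: {1,3,5}→3  {1,4,5}→3  {2,4,5}→1  {3,4,5}→2
  4 left: {1,2,4,5}→4  {1,3,4,5}→8  {2,3,4,5}→3
  placing 0:h first → 15 extensions
  placing 1:i first → 3 extensions
total linear extensions = 18

18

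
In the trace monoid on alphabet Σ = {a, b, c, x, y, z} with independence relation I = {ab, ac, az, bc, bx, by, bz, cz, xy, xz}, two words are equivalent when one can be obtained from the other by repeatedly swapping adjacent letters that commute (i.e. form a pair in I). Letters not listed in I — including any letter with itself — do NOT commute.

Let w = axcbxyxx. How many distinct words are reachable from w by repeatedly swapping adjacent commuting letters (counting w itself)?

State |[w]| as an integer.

32

0(a) covers ∅
1(x) covers 0:a
2(c) covers 1:x
3(b) covers ∅
4(x) covers 2:c
5(y) covers 2:c
6(x) covers 4:x
7(x) covers 6:x
floor of heap: 0:a, 3:b
completions by unplaced set U, small U first (add the entries for U minus each lowest piece of U):
  |U|=1: {3}:1  {5}:1  {7}:1
  |U|=2: {3,5}:2  {3,7}:2  {5,7}:2  {6,7}:1
  |U|=3: {3,5,7}:6  {3,6,7}:3  {4,6,7}:1  {5,6,7}:3
  |U|=4: {3,4,6,7}:4  {3,5,6,7}:12  {4,5,6,7}:4
  |U|=5: {2,4,5,6,7}:4  {3,4,5,6,7}:20
  |U|=6: {1,2,4,5,6,7}:4  {2,3,4,5,6,7}:24
  start at 0(a): 28
  start at 3(b): 4
sum over floor = 32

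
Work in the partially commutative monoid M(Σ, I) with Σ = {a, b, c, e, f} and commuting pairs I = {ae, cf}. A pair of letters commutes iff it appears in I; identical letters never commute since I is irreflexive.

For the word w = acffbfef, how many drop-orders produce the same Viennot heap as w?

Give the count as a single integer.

3

#0=a has no predecessor
#1=c depends on [0:a]
#2=f depends on [0:a]
#3=f depends on [2:f]
#4=b depends on [1:c, 3:f]
#5=f depends on [4:b]
#6=e depends on [5:f]
#7=f depends on [6:e]
sources: [0:a]
N(rest) = Σ N(rest − s) over sources s of rest; N(one piece) = 1:
  size 1 → [7]=1
  size 2 → [6,7]=1
  size 3 → [5,6,7]=1
  size 4 → [4,5,6,7]=1
  size 5 → [1,4,5,6,7]=1  [3,4,5,6,7]=1
  size 6 → [1,3,4,5,6,7]=2  [2,3,4,5,6,7]=1
  first=0(a) contributes 3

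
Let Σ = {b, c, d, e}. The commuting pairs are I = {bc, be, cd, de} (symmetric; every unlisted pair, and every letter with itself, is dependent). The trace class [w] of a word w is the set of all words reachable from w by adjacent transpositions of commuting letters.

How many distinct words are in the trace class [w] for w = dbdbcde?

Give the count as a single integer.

piece 0:d — minimal
piece 1:b rests on {0:d}
piece 2:d rests on {1:b}
piece 3:b rests on {2:d}
piece 4:c — minimal
piece 5:d rests on {3:b}
piece 6:e rests on {4:c}
minimal pieces: {0:d, 4:c}
ways to finish when only these pieces remain (= sum over removing one remaining piece with nothing left below it):
  1 left: {5}→1  {6}→1
  2 left: {3,5}→1  {4,6}→1  {5,6}→2
  3 left: {2,3,5}→1  {3,5,6}→3  {4,5,6}→3
  4 left: {1,2,3,5}→1  {2,3,5,6}→4  {3,4,5,6}→6
  5 left: {0,1,2,3,5}→1  {1,2,3,5,6}→5  {2,3,4,5,6}→10
  placing 0:d first → 15 extensions
  placing 4:c first → 6 extensions
total linear extensions = 21

21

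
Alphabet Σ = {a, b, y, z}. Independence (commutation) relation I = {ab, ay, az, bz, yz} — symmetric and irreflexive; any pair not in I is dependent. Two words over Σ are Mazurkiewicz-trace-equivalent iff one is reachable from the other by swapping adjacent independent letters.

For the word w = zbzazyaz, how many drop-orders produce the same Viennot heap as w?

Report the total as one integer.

piece 0:z — minimal
piece 1:b — minimal
piece 2:z rests on {0:z}
piece 3:a — minimal
piece 4:z rests on {2:z}
piece 5:y rests on {1:b}
piece 6:a rests on {3:a}
piece 7:z rests on {4:z}
minimal pieces: {0:z, 1:b, 3:a}
ways to finish when only these pieces remain (= sum over removing one remaining piece with nothing left below it):
  1 left: {5}→1  {6}→1  {7}→1
  2 left: {1,5}→1  {3,6}→1  {4,7}→1  {5,6}→2  {5,7}→2  {6,7}→2
  3 left: {1,5,6}→3  {1,5,7}→3  {2,4,7}→1  {3,5,6}→3  {3,6,7}→3  {4,5,7}→3  {4,6,7}→3  {5,6,7}→6
  4 left: {0,2,4,7}→1  {1,3,5,6}→6  {1,4,5,7}→6  {1,5,6,7}→12  {2,4,5,7}→4  {2,4,6,7}→4  {3,4,6,7}→6  {3,5,6,7}→12  {4,5,6,7}→12
  5 left: {0,2,4,5,7}→5  {0,2,4,6,7}→5  {1,2,4,5,7}→10  {1,3,5,6,7}→30  {1,4,5,6,7}→30  {2,3,4,6,7}→10  {2,4,5,6,7}→20  {3,4,5,6,7}→30
  6 left: {0,1,2,4,5,7}→15  {0,2,3,4,6,7}→15  {0,2,4,5,6,7}→30  {1,2,4,5,6,7}→60  {1,3,4,5,6,7}→90  {2,3,4,5,6,7}→60
  placing 0:z first → 210 extensions
  placing 1:b first → 105 extensions
  placing 3:a first → 105 extensions
total linear extensions = 420

420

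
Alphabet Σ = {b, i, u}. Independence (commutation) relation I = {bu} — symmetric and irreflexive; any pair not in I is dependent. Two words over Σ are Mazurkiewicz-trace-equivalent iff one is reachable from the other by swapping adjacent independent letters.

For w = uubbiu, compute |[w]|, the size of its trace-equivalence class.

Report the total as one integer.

drop 0:u onto floor
drop 1:u onto {0:u}
drop 2:b onto floor
drop 3:b onto {2:b}
drop 4:i onto {1:u, 3:b}
drop 5:u onto {4:i}
ground layer = {0:u, 2:b}
drop-orders for the pieces not yet dropped (sum over which currently-grounded one goes next):
  1 to go: {5} 1
  2 to go: {4,5} 1
  3 to go: {1,4,5} 1  {3,4,5} 1
  4 to go: {0,1,4,5} 1  {1,3,4,5} 2  {2,3,4,5} 1
  if 0:u drops first: 3 orders
  if 2:b drops first: 3 orders
heap linearizations: 6

6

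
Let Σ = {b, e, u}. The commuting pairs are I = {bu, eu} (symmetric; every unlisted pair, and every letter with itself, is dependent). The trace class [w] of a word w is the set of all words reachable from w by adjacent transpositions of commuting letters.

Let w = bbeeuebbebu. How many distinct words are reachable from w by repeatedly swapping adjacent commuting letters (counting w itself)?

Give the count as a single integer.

0(b) covers ∅
1(b) covers 0:b
2(e) covers 1:b
3(e) covers 2:e
4(u) covers ∅
5(e) covers 3:e
6(b) covers 5:e
7(b) covers 6:b
8(e) covers 7:b
9(b) covers 8:e
10(u) covers 4:u
floor of heap: 0:b, 4:u
completions by unplaced set U, small U first (add the entries for U minus each lowest piece of U):
  |U|=1: {9}:1  {10}:1
  |U|=2: {4,10}:1  {8,9}:1  {9,10}:2
  |U|=3: {4,9,10}:3  {7,8,9}:1  {8,9,10}:3
  |U|=4: {4,8,9,10}:6  {6,7,8,9}:1  {7,8,9,10}:4
  |U|=5: {4,7,8,9,10}:10  {5,6,7,8,9}:1  {6,7,8,9,10}:5
  |U|=6: {3,5,6,7,8,9}:1  {4,6,7,8,9,10}:15  {5,6,7,8,9,10}:6
  |U|=7: {2,3,5,6,7,8,9}:1  {3,5,6,7,8,9,10}:7  {4,5,6,7,8,9,10}:21
  |U|=8: {1,2,3,5,6,7,8,9}:1  {2,3,5,6,7,8,9,10}:8  {3,4,5,6,7,8,9,10}:28
  |U|=9: {0,1,2,3,5,6,7,8,9}:1  {1,2,3,5,6,7,8,9,10}:9  {2,3,4,5,6,7,8,9,10}:36
  start at 0(b): 45
  start at 4(u): 10
sum over floor = 55

55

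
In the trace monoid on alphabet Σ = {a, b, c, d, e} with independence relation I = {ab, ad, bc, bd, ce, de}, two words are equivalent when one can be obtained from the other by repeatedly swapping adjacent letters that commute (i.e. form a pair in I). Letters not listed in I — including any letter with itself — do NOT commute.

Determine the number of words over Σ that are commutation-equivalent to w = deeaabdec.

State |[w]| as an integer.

0(d) covers ∅
1(e) covers ∅
2(e) covers 1:e
3(a) covers 2:e
4(a) covers 3:a
5(b) covers 2:e
6(d) covers 0:d
7(e) covers 4:a, 5:b
8(c) covers 4:a, 6:d
floor of heap: 0:d, 1:e
completions by unplaced set U, small U first (add the entries for U minus each lowest piece of U):
  |U|=1: {7}:1  {8}:1
  |U|=2: {5,7}:1  {6,8}:1  {7,8}:2
  |U|=3: {0,6,8}:1  {4,7,8}:2  {5,7,8}:3  {6,7,8}:3
  |U|=4: {0,6,7,8}:4  {3,4,7,8}:2  {4,5,7,8}:5  {4,6,7,8}:5  {5,6,7,8}:6
  |U|=5: {0,4,6,7,8}:9  {0,5,6,7,8}:10  {3,4,5,7,8}:7  {3,4,6,7,8}:7  {4,5,6,7,8}:16
  |U|=6: {0,3,4,6,7,8}:16  {0,4,5,6,7,8}:35  {2,3,4,5,7,8}:7  {3,4,5,6,7,8}:30
  |U|=7: {0,3,4,5,6,7,8}:81  {1,2,3,4,5,7,8}:7  {2,3,4,5,6,7,8}:37
  start at 0(d): 44
  start at 1(e): 118
sum over floor = 162

162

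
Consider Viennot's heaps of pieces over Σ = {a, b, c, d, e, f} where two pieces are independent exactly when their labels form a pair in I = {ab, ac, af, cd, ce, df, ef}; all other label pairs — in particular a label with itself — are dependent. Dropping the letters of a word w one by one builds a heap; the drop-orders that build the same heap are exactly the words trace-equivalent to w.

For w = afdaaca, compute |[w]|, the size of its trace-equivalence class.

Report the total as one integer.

21

drop 0:a onto floor
drop 1:f onto floor
drop 2:d onto {0:a}
drop 3:a onto {2:d}
drop 4:a onto {3:a}
drop 5:c onto {1:f}
drop 6:a onto {4:a}
ground layer = {0:a, 1:f}
drop-orders for the pieces not yet dropped (sum over which currently-grounded one goes next):
  1 to go: {5} 1  {6} 1
  2 to go: {1,5} 1  {4,6} 1  {5,6} 2
  3 to go: {1,5,6} 3  {3,4,6} 1  {4,5,6} 3
  4 to go: {1,4,5,6} 6  {2,3,4,6} 1  {3,4,5,6} 4
  5 to go: {0,2,3,4,6} 1  {1,3,4,5,6} 10  {2,3,4,5,6} 5
  if 0:a drops first: 15 orders
  if 1:f drops first: 6 orders
heap linearizations: 21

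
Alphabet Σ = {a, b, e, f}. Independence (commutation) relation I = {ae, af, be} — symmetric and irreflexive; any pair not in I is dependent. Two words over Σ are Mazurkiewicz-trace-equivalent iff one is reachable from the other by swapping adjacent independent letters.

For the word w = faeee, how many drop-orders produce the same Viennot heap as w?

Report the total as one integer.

#0=f has no predecessor
#1=a has no predecessor
#2=e depends on [0:f]
#3=e depends on [2:e]
#4=e depends on [3:e]
sources: [0:f, 1:a]
N(rest) = Σ N(rest − s) over sources s of rest; N(one piece) = 1:
  size 1 → [1]=1  [4]=1
  size 2 → [1,4]=2  [3,4]=1
  size 3 → [1,3,4]=3  [2,3,4]=1
  first=0(f) contributes 4
  first=1(a) contributes 1
|[w]| = 5

5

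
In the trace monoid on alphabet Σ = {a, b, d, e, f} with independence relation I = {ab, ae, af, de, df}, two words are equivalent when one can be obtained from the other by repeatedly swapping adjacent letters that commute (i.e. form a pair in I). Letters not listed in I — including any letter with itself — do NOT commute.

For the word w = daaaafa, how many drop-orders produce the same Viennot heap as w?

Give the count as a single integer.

#0=d has no predecessor
#1=a depends on [0:d]
#2=a depends on [1:a]
#3=a depends on [2:a]
#4=a depends on [3:a]
#5=f has no predecessor
#6=a depends on [4:a]
sources: [0:d, 5:f]
N(rest) = Σ N(rest − s) over sources s of rest; N(one piece) = 1:
  size 1 → [5]=1  [6]=1
  size 2 → [4,6]=1  [5,6]=2
  size 3 → [3,4,6]=1  [4,5,6]=3
  size 4 → [2,3,4,6]=1  [3,4,5,6]=4
  size 5 → [1,2,3,4,6]=1  [2,3,4,5,6]=5
  first=0(d) contributes 6
  first=5(f) contributes 1
|[w]| = 7

7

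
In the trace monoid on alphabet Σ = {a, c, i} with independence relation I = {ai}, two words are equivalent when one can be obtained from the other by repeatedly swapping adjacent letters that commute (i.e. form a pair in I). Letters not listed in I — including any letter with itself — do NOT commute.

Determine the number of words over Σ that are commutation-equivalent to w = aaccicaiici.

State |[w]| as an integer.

#0=a has no predecessor
#1=a depends on [0:a]
#2=c depends on [1:a]
#3=c depends on [2:c]
#4=i depends on [3:c]
#5=c depends on [4:i]
#6=a depends on [5:c]
#7=i depends on [5:c]
#8=i depends on [7:i]
#9=c depends on [6:a, 8:i]
#10=i depends on [9:c]
sources: [0:a]
N(rest) = Σ N(rest − s) over sources s of rest; N(one piece) = 1:
  size 1 → [10]=1
  size 2 → [9,10]=1
  size 3 → [6,9,10]=1  [8,9,10]=1
  size 4 → [6,8,9,10]=2  [7,8,9,10]=1
  size 5 → [6,7,8,9,10]=3
  size 6 → [5,6,7,8,9,10]=3
  size 7 → [4,5,6,7,8,9,10]=3
  size 8 → [3,4,5,6,7,8,9,10]=3
  size 9 → [2,3,4,5,6,7,8,9,10]=3
  first=0(a) contributes 3

3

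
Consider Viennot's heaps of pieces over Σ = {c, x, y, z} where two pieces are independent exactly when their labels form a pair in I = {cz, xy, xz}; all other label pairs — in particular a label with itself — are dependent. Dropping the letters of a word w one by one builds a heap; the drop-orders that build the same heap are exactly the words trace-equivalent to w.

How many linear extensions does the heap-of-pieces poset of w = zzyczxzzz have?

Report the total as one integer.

drop 0:z onto floor
drop 1:z onto {0:z}
drop 2:y onto {1:z}
drop 3:c onto {2:y}
drop 4:z onto {2:y}
drop 5:x onto {3:c}
drop 6:z onto {4:z}
drop 7:z onto {6:z}
drop 8:z onto {7:z}
ground layer = {0:z}
drop-orders for the pieces not yet dropped (sum over which currently-grounded one goes next):
  1 to go: {5} 1  {8} 1
  2 to go: {3,5} 1  {5,8} 2  {7,8} 1
  3 to go: {3,5,8} 3  {5,7,8} 3  {6,7,8} 1
  4 to go: {3,5,7,8} 6  {4,6,7,8} 1  {5,6,7,8} 4
  5 to go: {3,5,6,7,8} 10  {4,5,6,7,8} 5
  6 to go: {3,4,5,6,7,8} 15
  7 to go: {2,3,4,5,6,7,8} 15
  if 0:z drops first: 15 orders

15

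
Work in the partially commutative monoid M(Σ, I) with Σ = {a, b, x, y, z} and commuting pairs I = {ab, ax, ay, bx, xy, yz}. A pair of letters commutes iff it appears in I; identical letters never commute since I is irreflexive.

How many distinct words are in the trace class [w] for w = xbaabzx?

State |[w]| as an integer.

piece 0:x — minimal
piece 1:b — minimal
piece 2:a — minimal
piece 3:a rests on {2:a}
piece 4:b rests on {1:b}
piece 5:z rests on {0:x, 3:a, 4:b}
piece 6:x rests on {5:z}
minimal pieces: {0:x, 1:b, 2:a}
ways to finish when only these pieces remain (= sum over removing one remaining piece with nothing left below it):
  1 left: {6}→1
  2 left: {5,6}→1
  3 left: {0,5,6}→1  {3,5,6}→1  {4,5,6}→1
  4 left: {0,3,5,6}→2  {0,4,5,6}→2  {1,4,5,6}→1  {2,3,5,6}→1  {3,4,5,6}→2
  5 left: {0,1,4,5,6}→3  {0,2,3,5,6}→3  {0,3,4,5,6}→6  {1,3,4,5,6}→3  {2,3,4,5,6}→3
  placing 0:x first → 6 extensions
  placing 1:b first → 12 extensions
  placing 2:a first → 12 extensions
total linear extensions = 30

30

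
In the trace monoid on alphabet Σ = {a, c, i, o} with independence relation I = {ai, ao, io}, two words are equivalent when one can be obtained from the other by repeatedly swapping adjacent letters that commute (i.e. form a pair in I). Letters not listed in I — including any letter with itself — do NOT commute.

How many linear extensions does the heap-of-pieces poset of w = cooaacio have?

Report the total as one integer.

#0=c has no predecessor
#1=o depends on [0:c]
#2=o depends on [1:o]
#3=a depends on [0:c]
#4=a depends on [3:a]
#5=c depends on [2:o, 4:a]
#6=i depends on [5:c]
#7=o depends on [5:c]
sources: [0:c]
N(rest) = Σ N(rest − s) over sources s of rest; N(one piece) = 1:
  size 1 → [6]=1  [7]=1
  size 2 → [6,7]=2
  size 3 → [5,6,7]=2
  size 4 → [2,5,6,7]=2  [4,5,6,7]=2
  size 5 → [1,2,5,6,7]=2  [2,4,5,6,7]=4  [3,4,5,6,7]=2
  size 6 → [1,2,4,5,6,7]=6  [2,3,4,5,6,7]=6
  first=0(c) contributes 12

12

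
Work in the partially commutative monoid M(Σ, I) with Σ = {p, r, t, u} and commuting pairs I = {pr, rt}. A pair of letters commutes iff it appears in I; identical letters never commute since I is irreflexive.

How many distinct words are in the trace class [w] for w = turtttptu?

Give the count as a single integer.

6

drop 0:t onto floor
drop 1:u onto {0:t}
drop 2:r onto {1:u}
drop 3:t onto {1:u}
drop 4:t onto {3:t}
drop 5:t onto {4:t}
drop 6:p onto {5:t}
drop 7:t onto {6:p}
drop 8:u onto {2:r, 7:t}
ground layer = {0:t}
drop-orders for the pieces not yet dropped (sum over which currently-grounded one goes next):
  1 to go: {8} 1
  2 to go: {2,8} 1  {7,8} 1
  3 to go: {2,7,8} 2  {6,7,8} 1
  4 to go: {2,6,7,8} 3  {5,6,7,8} 1
  5 to go: {2,5,6,7,8} 4  {4,5,6,7,8} 1
  6 to go: {2,4,5,6,7,8} 5  {3,4,5,6,7,8} 1
  7 to go: {2,3,4,5,6,7,8} 6
  if 0:t drops first: 6 orders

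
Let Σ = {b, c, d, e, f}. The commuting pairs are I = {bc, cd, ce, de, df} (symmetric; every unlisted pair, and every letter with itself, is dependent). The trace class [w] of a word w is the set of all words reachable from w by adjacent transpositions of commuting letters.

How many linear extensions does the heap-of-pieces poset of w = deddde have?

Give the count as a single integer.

0(d) covers ∅
1(e) covers ∅
2(d) covers 0:d
3(d) covers 2:d
4(d) covers 3:d
5(e) covers 1:e
floor of heap: 0:d, 1:e
completions by unplaced set U, small U first (add the entries for U minus each lowest piece of U):
  |U|=1: {4}:1  {5}:1
  |U|=2: {1,5}:1  {3,4}:1  {4,5}:2
  |U|=3: {1,4,5}:3  {2,3,4}:1  {3,4,5}:3
  |U|=4: {0,2,3,4}:1  {1,3,4,5}:6  {2,3,4,5}:4
  start at 0(d): 10
  start at 1(e): 5
sum over floor = 15

15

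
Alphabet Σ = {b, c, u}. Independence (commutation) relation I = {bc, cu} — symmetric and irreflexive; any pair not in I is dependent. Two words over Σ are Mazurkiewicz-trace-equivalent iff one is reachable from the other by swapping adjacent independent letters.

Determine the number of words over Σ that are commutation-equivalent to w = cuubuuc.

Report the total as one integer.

drop 0:c onto floor
drop 1:u onto floor
drop 2:u onto {1:u}
drop 3:b onto {2:u}
drop 4:u onto {3:b}
drop 5:u onto {4:u}
drop 6:c onto {0:c}
ground layer = {0:c, 1:u}
drop-orders for the pieces not yet dropped (sum over which currently-grounded one goes next):
  1 to go: {5} 1  {6} 1
  2 to go: {0,6} 1  {4,5} 1  {5,6} 2
  3 to go: {0,5,6} 3  {3,4,5} 1  {4,5,6} 3
  4 to go: {0,4,5,6} 6  {2,3,4,5} 1  {3,4,5,6} 4
  5 to go: {0,3,4,5,6} 10  {1,2,3,4,5} 1  {2,3,4,5,6} 5
  if 0:c drops first: 6 orders
  if 1:u drops first: 15 orders
heap linearizations: 21

21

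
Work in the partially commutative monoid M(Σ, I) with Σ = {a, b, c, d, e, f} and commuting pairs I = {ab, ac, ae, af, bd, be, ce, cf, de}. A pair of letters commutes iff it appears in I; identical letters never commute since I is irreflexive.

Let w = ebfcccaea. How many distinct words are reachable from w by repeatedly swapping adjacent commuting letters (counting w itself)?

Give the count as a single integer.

1080

#0=e has no predecessor
#1=b has no predecessor
#2=f depends on [0:e, 1:b]
#3=c depends on [1:b]
#4=c depends on [3:c]
#5=c depends on [4:c]
#6=a has no predecessor
#7=e depends on [2:f]
#8=a depends on [6:a]
sources: [0:e, 1:b, 6:a]
N(rest) = Σ N(rest − s) over sources s of rest; N(one piece) = 1:
  size 1 → [5]=1  [7]=1  [8]=1
  size 2 → [2,7]=1  [4,5]=1  [5,7]=2  [5,8]=2  [6,8]=1  [7,8]=2
  size 3 → [0,2,7]=1  [2,5,7]=3  [2,7,8]=3  [3,4,5]=1  [4,5,7]=3  [4,5,8]=3  [5,6,8]=3  [5,7,8]=6  [6,7,8]=3
  size 4 → [0,2,5,7]=4  [0,2,7,8]=4  [2,4,5,7]=6  [2,5,7,8]=12  [2,6,7,8]=6  [3,4,5,7]=4  [3,4,5,8]=4  [4,5,6,8]=6  [4,5,7,8]=12  [5,6,7,8]=12
  size 5 → [0,2,4,5,7]=10  [0,2,5,7,8]=20  [0,2,6,7,8]=10  [2,3,4,5,7]=10  [2,4,5,7,8]=30  [2,5,6,7,8]=30  [3,4,5,6,8]=10  [3,4,5,7,8]=20  [4,5,6,7,8]=30
  size 6 → [0,2,3,4,5,7]=20  [0,2,4,5,7,8]=60  [0,2,5,6,7,8]=60  [1,2,3,4,5,7]=10  [2,3,4,5,7,8]=60  [2,4,5,6,7,8]=90  [3,4,5,6,7,8]=60
  size 7 → [0,1,2,3,4,5,7]=30  [0,2,3,4,5,7,8]=140  [0,2,4,5,6,7,8]=210  [1,2,3,4,5,7,8]=70  [2,3,4,5,6,7,8]=210
  first=0(e) contributes 280
  first=1(b) contributes 560
  first=6(a) contributes 240
|[w]| = 1080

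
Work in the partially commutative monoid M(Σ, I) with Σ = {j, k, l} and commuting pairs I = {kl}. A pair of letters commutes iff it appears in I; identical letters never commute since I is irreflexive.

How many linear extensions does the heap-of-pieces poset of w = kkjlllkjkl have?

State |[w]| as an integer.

8

piece 0:k — minimal
piece 1:k rests on {0:k}
piece 2:j rests on {1:k}
piece 3:l rests on {2:j}
piece 4:l rests on {3:l}
piece 5:l rests on {4:l}
piece 6:k rests on {2:j}
piece 7:j rests on {5:l, 6:k}
piece 8:k rests on {7:j}
piece 9:l rests on {7:j}
minimal pieces: {0:k}
ways to finish when only these pieces remain (= sum over removing one remaining piece with nothing left below it):
  1 left: {8}→1  {9}→1
  2 left: {8,9}→2
  3 left: {7,8,9}→2
  4 left: {5,7,8,9}→2  {6,7,8,9}→2
  5 left: {4,5,7,8,9}→2  {5,6,7,8,9}→4
  6 left: {3,4,5,7,8,9}→2  {4,5,6,7,8,9}→6
  7 left: {3,4,5,6,7,8,9}→8
  8 left: {2,3,4,5,6,7,8,9}→8
  placing 0:k first → 8 extensions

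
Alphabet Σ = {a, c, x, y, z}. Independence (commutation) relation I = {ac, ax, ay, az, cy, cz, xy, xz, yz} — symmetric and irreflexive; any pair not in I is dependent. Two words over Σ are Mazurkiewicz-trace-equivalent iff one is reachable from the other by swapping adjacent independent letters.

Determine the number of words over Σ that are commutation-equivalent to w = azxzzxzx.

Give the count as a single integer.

280

0(a) covers ∅
1(z) covers ∅
2(x) covers ∅
3(z) covers 1:z
4(z) covers 3:z
5(x) covers 2:x
6(z) covers 4:z
7(x) covers 5:x
floor of heap: 0:a, 1:z, 2:x
completions by unplaced set U, small U first (add the entries for U minus each lowest piece of U):
  |U|=1: {0}:1  {6}:1  {7}:1
  |U|=2: {0,6}:2  {0,7}:2  {4,6}:1  {5,7}:1  {6,7}:2
  |U|=3: {0,4,6}:3  {0,5,7}:3  {0,6,7}:6  {2,5,7}:1  {3,4,6}:1  {4,6,7}:3  {5,6,7}:3
  |U|=4: {0,2,5,7}:4  {0,3,4,6}:4  {0,4,6,7}:12  {0,5,6,7}:12  {1,3,4,6}:1  {2,5,6,7}:4  {3,4,6,7}:4  {4,5,6,7}:6
  |U|=5: {0,1,3,4,6}:5  {0,2,5,6,7}:20  {0,3,4,6,7}:20  {0,4,5,6,7}:30  {1,3,4,6,7}:5  {2,4,5,6,7}:10  {3,4,5,6,7}:10
  |U|=6: {0,1,3,4,6,7}:30  {0,2,4,5,6,7}:60  {0,3,4,5,6,7}:60  {1,3,4,5,6,7}:15  {2,3,4,5,6,7}:20
  start at 0(a): 35
  start at 1(z): 140
  start at 2(x): 105
sum over floor = 280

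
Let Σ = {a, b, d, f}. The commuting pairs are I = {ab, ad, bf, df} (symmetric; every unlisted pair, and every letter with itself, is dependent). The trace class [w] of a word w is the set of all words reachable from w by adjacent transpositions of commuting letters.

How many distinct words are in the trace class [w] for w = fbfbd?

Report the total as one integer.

drop 0:f onto floor
drop 1:b onto floor
drop 2:f onto {0:f}
drop 3:b onto {1:b}
drop 4:d onto {3:b}
ground layer = {0:f, 1:b}
drop-orders for the pieces not yet dropped (sum over which currently-grounded one goes next):
  1 to go: {2} 1  {4} 1
  2 to go: {0,2} 1  {2,4} 2  {3,4} 1
  3 to go: {0,2,4} 3  {1,3,4} 1  {2,3,4} 3
  if 0:f drops first: 4 orders
  if 1:b drops first: 6 orders
heap linearizations: 10

10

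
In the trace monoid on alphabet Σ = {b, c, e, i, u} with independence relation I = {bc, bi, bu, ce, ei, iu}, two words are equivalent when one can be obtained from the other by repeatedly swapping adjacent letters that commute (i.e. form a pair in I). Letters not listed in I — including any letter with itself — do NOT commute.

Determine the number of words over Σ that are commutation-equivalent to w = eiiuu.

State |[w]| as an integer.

10

piece 0:e — minimal
piece 1:i — minimal
piece 2:i rests on {1:i}
piece 3:u rests on {0:e}
piece 4:u rests on {3:u}
minimal pieces: {0:e, 1:i}
ways to finish when only these pieces remain (= sum over removing one remaining piece with nothing left below it):
  1 left: {2}→1  {4}→1
  2 left: {1,2}→1  {2,4}→2  {3,4}→1
  3 left: {0,3,4}→1  {1,2,4}→3  {2,3,4}→3
  placing 0:e first → 6 extensions
  placing 1:i first → 4 extensions
total linear extensions = 10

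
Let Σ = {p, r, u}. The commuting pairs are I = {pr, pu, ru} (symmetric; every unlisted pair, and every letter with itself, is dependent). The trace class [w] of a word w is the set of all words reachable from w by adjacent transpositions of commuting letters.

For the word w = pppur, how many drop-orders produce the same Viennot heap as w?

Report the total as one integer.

20

#0=p has no predecessor
#1=p depends on [0:p]
#2=p depends on [1:p]
#3=u has no predecessor
#4=r has no predecessor
sources: [0:p, 3:u, 4:r]
N(rest) = Σ N(rest − s) over sources s of rest; N(one piece) = 1:
  size 1 → [2]=1  [3]=1  [4]=1
  size 2 → [1,2]=1  [2,3]=2  [2,4]=2  [3,4]=2
  size 3 → [0,1,2]=1  [1,2,3]=3  [1,2,4]=3  [2,3,4]=6
  first=0(p) contributes 12
  first=3(u) contributes 4
  first=4(r) contributes 4
|[w]| = 20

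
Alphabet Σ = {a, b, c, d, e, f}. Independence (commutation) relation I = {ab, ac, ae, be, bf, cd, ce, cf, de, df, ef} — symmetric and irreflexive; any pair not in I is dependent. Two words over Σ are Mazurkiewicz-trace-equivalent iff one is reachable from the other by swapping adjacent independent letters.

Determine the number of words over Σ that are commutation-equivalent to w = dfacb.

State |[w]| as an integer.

16

piece 0:d — minimal
piece 1:f — minimal
piece 2:a rests on {0:d, 1:f}
piece 3:c — minimal
piece 4:b rests on {0:d, 3:c}
minimal pieces: {0:d, 1:f, 3:c}
ways to finish when only these pieces remain (= sum over removing one remaining piece with nothing left below it):
  1 left: {2}→1  {4}→1
  2 left: {1,2}→1  {2,4}→2  {3,4}→1
  3 left: {0,2,4}→2  {1,2,4}→3  {2,3,4}→3
  placing 0:d first → 6 extensions
  placing 1:f first → 5 extensions
  placing 3:c first → 5 extensions
total linear extensions = 16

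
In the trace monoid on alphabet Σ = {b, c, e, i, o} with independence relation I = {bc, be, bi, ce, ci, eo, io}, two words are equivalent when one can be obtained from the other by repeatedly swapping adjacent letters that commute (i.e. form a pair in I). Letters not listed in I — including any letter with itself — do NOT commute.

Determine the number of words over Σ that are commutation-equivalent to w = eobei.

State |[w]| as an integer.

drop 0:e onto floor
drop 1:o onto floor
drop 2:b onto {1:o}
drop 3:e onto {0:e}
drop 4:i onto {3:e}
ground layer = {0:e, 1:o}
drop-orders for the pieces not yet dropped (sum over which currently-grounded one goes next):
  1 to go: {2} 1  {4} 1
  2 to go: {1,2} 1  {2,4} 2  {3,4} 1
  3 to go: {0,3,4} 1  {1,2,4} 3  {2,3,4} 3
  if 0:e drops first: 6 orders
  if 1:o drops first: 4 orders
heap linearizations: 10

10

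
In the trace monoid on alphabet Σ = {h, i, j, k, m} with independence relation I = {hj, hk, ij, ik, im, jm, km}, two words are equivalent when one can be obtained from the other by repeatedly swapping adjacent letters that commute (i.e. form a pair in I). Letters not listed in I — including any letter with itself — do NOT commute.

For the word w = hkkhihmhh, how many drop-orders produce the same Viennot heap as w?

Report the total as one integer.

drop 0:h onto floor
drop 1:k onto floor
drop 2:k onto {1:k}
drop 3:h onto {0:h}
drop 4:i onto {3:h}
drop 5:h onto {4:i}
drop 6:m onto {5:h}
drop 7:h onto {6:m}
drop 8:h onto {7:h}
ground layer = {0:h, 1:k}
drop-orders for the pieces not yet dropped (sum over which currently-grounded one goes next):
  1 to go: {2} 1  {8} 1
  2 to go: {1,2} 1  {2,8} 2  {7,8} 1
  3 to go: {1,2,8} 3  {2,7,8} 3  {6,7,8} 1
  4 to go: {1,2,7,8} 6  {2,6,7,8} 4  {5,6,7,8} 1
  5 to go: {1,2,6,7,8} 10  {2,5,6,7,8} 5  {4,5,6,7,8} 1
  6 to go: {1,2,5,6,7,8} 15  {2,4,5,6,7,8} 6  {3,4,5,6,7,8} 1
  7 to go: {0,3,4,5,6,7,8} 1  {1,2,4,5,6,7,8} 21  {2,3,4,5,6,7,8} 7
  if 0:h drops first: 28 orders
  if 1:k drops first: 8 orders
heap linearizations: 36

36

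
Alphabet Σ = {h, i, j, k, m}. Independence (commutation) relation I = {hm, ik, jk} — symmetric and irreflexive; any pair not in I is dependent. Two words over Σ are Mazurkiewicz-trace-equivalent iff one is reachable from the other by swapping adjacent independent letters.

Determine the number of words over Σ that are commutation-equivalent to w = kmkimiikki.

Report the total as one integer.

20

piece 0:k — minimal
piece 1:m rests on {0:k}
piece 2:k rests on {1:m}
piece 3:i rests on {1:m}
piece 4:m rests on {2:k, 3:i}
piece 5:i rests on {4:m}
piece 6:i rests on {5:i}
piece 7:k rests on {4:m}
piece 8:k rests on {7:k}
piece 9:i rests on {6:i}
minimal pieces: {0:k}
ways to finish when only these pieces remain (= sum over removing one remaining piece with nothing left below it):
  1 left: {8}→1  {9}→1
  2 left: {6,9}→1  {7,8}→1  {8,9}→2
  3 left: {5,6,9}→1  {6,8,9}→3  {7,8,9}→3
  4 left: {5,6,8,9}→4  {6,7,8,9}→6
  5 left: {5,6,7,8,9}→10
  6 left: {4,5,6,7,8,9}→10
  7 left: {2,4,5,6,7,8,9}→10  {3,4,5,6,7,8,9}→10
  8 left: {2,3,4,5,6,7,8,9}→20
  placing 0:k first → 20 extensions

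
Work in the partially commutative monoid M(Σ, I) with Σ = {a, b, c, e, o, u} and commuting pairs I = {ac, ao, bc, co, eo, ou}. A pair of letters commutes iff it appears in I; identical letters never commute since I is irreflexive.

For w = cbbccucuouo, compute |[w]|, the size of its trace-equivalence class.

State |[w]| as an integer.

0(c) covers ∅
1(b) covers ∅
2(b) covers 1:b
3(c) covers 0:c
4(c) covers 3:c
5(u) covers 2:b, 4:c
6(c) covers 5:u
7(u) covers 6:c
8(o) covers 2:b
9(u) covers 7:u
10(o) covers 8:o
floor of heap: 0:c, 1:b
completions by unplaced set U, small U first (add the entries for U minus each lowest piece of U):
  |U|=1: {9}:1  {10}:1
  |U|=2: {7,9}:1  {8,10}:1  {9,10}:2
  |U|=3: {6,7,9}:1  {7,9,10}:3  {8,9,10}:3
  |U|=4: {5,6,7,9}:1  {6,7,9,10}:4  {7,8,9,10}:6
  |U|=5: {4,5,6,7,9}:1  {5,6,7,9,10}:5  {6,7,8,9,10}:10
  |U|=6: {3,4,5,6,7,9}:1  {4,5,6,7,9,10}:6  {5,6,7,8,9,10}:15
  |U|=7: {0,3,4,5,6,7,9}:1  {2,5,6,7,8,9,10}:15  {3,4,5,6,7,9,10}:7  {4,5,6,7,8,9,10}:21
  |U|=8: {0,3,4,5,6,7,9,10}:8  {1,2,5,6,7,8,9,10}:15  {2,4,5,6,7,8,9,10}:36  {3,4,5,6,7,8,9,10}:28
  |U|=9: {0,3,4,5,6,7,8,9,10}:36  {1,2,4,5,6,7,8,9,10}:51  {2,3,4,5,6,7,8,9,10}:64
  start at 0(c): 115
  start at 1(b): 100
sum over floor = 215

215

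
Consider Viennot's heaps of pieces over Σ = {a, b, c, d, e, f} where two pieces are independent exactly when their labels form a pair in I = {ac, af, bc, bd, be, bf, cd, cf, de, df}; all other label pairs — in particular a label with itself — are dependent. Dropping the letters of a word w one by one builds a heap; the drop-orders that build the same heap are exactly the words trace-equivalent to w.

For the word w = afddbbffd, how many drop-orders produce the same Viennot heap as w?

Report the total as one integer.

840

piece 0:a — minimal
piece 1:f — minimal
piece 2:d rests on {0:a}
piece 3:d rests on {2:d}
piece 4:b rests on {0:a}
piece 5:b rests on {4:b}
piece 6:f rests on {1:f}
piece 7:f rests on {6:f}
piece 8:d rests on {3:d}
minimal pieces: {0:a, 1:f}
ways to finish when only these pieces remain (= sum over removing one remaining piece with nothing left below it):
  1 left: {5}→1  {7}→1  {8}→1
  2 left: {3,8}→1  {4,5}→1  {5,7}→2  {5,8}→2  {6,7}→1  {7,8}→2
  3 left: {1,6,7}→1  {2,3,8}→1  {3,5,8}→3  {3,7,8}→3  {4,5,7}→3  {4,5,8}→3  {5,6,7}→3  {5,7,8}→6  {6,7,8}→3
  4 left: {1,5,6,7}→4  {1,6,7,8}→4  {2,3,5,8}→4  {2,3,7,8}→4  {3,4,5,8}→6  {3,5,7,8}→12  {3,6,7,8}→6  {4,5,6,7}→6  {4,5,7,8}→12  {5,6,7,8}→12
  5 left: {1,3,6,7,8}→10  {1,4,5,6,7}→10  {1,5,6,7,8}→20  {2,3,4,5,8}→10  {2,3,5,7,8}→20  {2,3,6,7,8}→10  {3,4,5,7,8}→30  {3,5,6,7,8}→30  {4,5,6,7,8}→30
  6 left: {0,2,3,4,5,8}→10  {1,2,3,6,7,8}→20  {1,3,5,6,7,8}→60  {1,4,5,6,7,8}→60  {2,3,4,5,7,8}→60  {2,3,5,6,7,8}→60  {3,4,5,6,7,8}→90
  7 left: {0,2,3,4,5,7,8}→70  {1,2,3,5,6,7,8}→140  {1,3,4,5,6,7,8}→210  {2,3,4,5,6,7,8}→210
  placing 0:a first → 560 extensions
  placing 1:f first → 280 extensions
total linear extensions = 840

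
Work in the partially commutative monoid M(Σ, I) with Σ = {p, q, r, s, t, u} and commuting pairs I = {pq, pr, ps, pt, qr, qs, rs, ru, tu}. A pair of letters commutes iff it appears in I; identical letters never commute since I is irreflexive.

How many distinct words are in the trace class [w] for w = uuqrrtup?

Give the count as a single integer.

46

drop 0:u onto floor
drop 1:u onto {0:u}
drop 2:q onto {1:u}
drop 3:r onto floor
drop 4:r onto {3:r}
drop 5:t onto {2:q, 4:r}
drop 6:u onto {2:q}
drop 7:p onto {6:u}
ground layer = {0:u, 3:r}
drop-orders for the pieces not yet dropped (sum over which currently-grounded one goes next):
  1 to go: {5} 1  {7} 1
  2 to go: {4,5} 1  {5,7} 2  {6,7} 1
  3 to go: {3,4,5} 1  {4,5,7} 3  {5,6,7} 3
  4 to go: {2,5,6,7} 3  {3,4,5,7} 4  {4,5,6,7} 6
  5 to go: {1,2,5,6,7} 3  {2,4,5,6,7} 9  {3,4,5,6,7} 10
  6 to go: {0,1,2,5,6,7} 3  {1,2,4,5,6,7} 12  {2,3,4,5,6,7} 19
  if 0:u drops first: 31 orders
  if 3:r drops first: 15 orders
heap linearizations: 46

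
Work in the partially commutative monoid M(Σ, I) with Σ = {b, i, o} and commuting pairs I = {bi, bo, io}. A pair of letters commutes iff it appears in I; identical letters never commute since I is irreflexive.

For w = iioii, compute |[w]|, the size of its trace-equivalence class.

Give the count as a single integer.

piece 0:i — minimal
piece 1:i rests on {0:i}
piece 2:o — minimal
piece 3:i rests on {1:i}
piece 4:i rests on {3:i}
minimal pieces: {0:i, 2:o}
ways to finish when only these pieces remain (= sum over removing one remaining piece with nothing left below it):
  1 left: {2}→1  {4}→1
  2 left: {2,4}→2  {3,4}→1
  3 left: {1,3,4}→1  {2,3,4}→3
  placing 0:i first → 4 extensions
  placing 2:o first → 1 extensions
total linear extensions = 5

5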